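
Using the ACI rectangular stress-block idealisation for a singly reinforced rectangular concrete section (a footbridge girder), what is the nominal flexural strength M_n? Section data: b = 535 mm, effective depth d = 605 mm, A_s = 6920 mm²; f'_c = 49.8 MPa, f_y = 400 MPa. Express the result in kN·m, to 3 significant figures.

M_n ≈ 1510 kN·m

T = A_s f_y = 6920 × 400 = 2768000 N = 2768 kN.
From C = T: a = T/(0.85 f'_c b) = 2768000/(0.85 × 49.8 × 535) = 122.23 mm.
M_n = T(d − a/2) = 2768 kN × (605 − 61.115) mm = 1505.47 kN·m.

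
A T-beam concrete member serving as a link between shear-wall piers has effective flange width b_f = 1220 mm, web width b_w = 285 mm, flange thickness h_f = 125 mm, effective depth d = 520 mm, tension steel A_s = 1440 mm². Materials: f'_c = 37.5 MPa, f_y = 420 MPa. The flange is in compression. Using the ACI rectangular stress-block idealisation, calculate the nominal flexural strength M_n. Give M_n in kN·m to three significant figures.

M_n ≈ 310 kN·m

Tension: T = A_s f_y = 1440 × 420 = 604800 N.
Try a within the flange: a = T/(0.85 f'_c b_f) = 604800/(0.85 × 37.5 × 1220) = 15.55 mm.
Since a = 15.55 ≤ h_f = 125 mm, the stress block lies entirely in the flange; analyse as a rectangular beam of width b_f.
M_n = T(d − a/2) = 604800 × (520 − 7.775) = 309.79 × 10⁶ N·mm.
M_n = 309.79 kN·m.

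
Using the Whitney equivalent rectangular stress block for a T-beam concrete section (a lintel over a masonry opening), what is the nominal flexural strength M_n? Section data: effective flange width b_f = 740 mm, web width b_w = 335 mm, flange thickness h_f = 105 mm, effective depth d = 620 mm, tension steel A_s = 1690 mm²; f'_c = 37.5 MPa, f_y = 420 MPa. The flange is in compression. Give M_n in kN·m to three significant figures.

Tension: T = A_s f_y = 1690 × 420 = 709800 N.
Try a within the flange: a = T/(0.85 f'_c b_f) = 709800/(0.85 × 37.5 × 740) = 30.09 mm.
Since a = 30.09 ≤ h_f = 105 mm, the stress block lies entirely in the flange; analyse as a rectangular beam of width b_f.
M_n = T(d − a/2) = 709800 × (620 − 15.045) = 429.40 × 10⁶ N·mm.
M_n = 429.40 kN·m.

M_n ≈ 429 kN·m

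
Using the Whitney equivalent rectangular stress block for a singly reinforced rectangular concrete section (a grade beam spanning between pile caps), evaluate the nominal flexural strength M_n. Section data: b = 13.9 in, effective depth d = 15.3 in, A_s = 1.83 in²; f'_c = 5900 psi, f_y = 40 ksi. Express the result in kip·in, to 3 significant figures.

M_n ≈ 1080 kip·in

T = A_s f_y = 1.83 × 40 = 73.2 kips.
a = T/(0.85 f'_c b) = 73.2/(0.85 × 5.9 × 13.9) = 1.050 in.
M_n = T(d − a/2) = 73.2 × (15.3 − 0.525) = 1081.5 kip·in.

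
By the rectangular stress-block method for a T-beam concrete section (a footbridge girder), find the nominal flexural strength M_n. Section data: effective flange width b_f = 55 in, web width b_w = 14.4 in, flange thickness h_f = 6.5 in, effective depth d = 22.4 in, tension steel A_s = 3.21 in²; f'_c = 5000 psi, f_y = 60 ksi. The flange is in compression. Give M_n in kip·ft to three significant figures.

Tension: T = A_s f_y = 3.21 × 60 = 192.6 kips.
Try a within the flange: a = T/(0.85 f'_c b_f) = 192.6/(0.85 × 5 × 55) = 0.824 in.
Since a = 0.824 ≤ h_f = 6.5 in, the stress block lies entirely in the flange; analyse as a rectangular beam of width b_f.
M_n = T(d − a/2) = 192.6 × (22.4 − 0.412) = 4234.9 kip·in.
M_n = 4234.9/12 = 352.91 kip·ft.

M_n ≈ 353 kip·ft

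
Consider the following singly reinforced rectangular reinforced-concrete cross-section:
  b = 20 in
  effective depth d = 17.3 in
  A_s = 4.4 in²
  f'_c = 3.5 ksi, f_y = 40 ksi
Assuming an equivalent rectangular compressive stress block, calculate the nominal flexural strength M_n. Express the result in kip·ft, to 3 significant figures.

T = A_s f_y = 4.4 × 40 = 176 kips.
a = T/(0.85 f'_c b) = 176/(0.85 × 3.5 × 20) = 2.958 in.
M_n = T(d − a/2) = 176 × (17.3 − 1.479) = 2784.5 kip·in = 2784.5/12 = 232.04 kip·ft.

M_n ≈ 232 kip·ft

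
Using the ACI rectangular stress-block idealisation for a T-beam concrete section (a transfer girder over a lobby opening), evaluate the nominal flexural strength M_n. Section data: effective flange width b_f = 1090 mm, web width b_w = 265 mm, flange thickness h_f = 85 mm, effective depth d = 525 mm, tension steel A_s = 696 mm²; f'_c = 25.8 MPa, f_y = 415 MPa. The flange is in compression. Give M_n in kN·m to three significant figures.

M_n ≈ 150 kN·m

Tension: T = A_s f_y = 696 × 415 = 288840 N.
Try a within the flange: a = T/(0.85 f'_c b_f) = 288840/(0.85 × 25.8 × 1090) = 12.08 mm.
Since a = 12.08 ≤ h_f = 85 mm, the stress block lies entirely in the flange; analyse as a rectangular beam of width b_f.
M_n = T(d − a/2) = 288840 × (525 − 6.04) = 149.90 × 10⁶ N·mm.
M_n = 149.90 kN·m.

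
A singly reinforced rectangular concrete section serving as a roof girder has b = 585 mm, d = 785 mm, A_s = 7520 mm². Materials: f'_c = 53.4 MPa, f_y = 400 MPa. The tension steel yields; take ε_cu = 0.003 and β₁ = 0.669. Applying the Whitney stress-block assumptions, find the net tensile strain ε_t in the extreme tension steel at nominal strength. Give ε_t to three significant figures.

ε_t ≈ 0.0109

a = A_s f_y/(0.85 f'_c b) = 113.28 mm.
β₁ = 0.669, so c = a/β₁ = 113.28/0.669 = 169.33 mm.
From the linear strain diagram with ε_cu = 0.003: ε_t = 0.003 (d − c)/c = 0.003 × (785 − 169.33)/169.33 = 0.0109.
Since ε_t ≥ 0.005, the section is tension-controlled.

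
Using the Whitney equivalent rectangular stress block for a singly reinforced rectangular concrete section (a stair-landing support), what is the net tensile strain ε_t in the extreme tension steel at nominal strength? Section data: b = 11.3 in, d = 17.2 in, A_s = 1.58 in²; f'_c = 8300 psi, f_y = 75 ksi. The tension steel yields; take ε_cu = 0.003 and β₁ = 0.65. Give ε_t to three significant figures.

ε_t ≈ 0.0196

a = A_s f_y/(0.85 f'_c b) = 1.486 in.
β₁ = 0.65, so c = a/β₁ = 1.486/0.65 = 2.286 in.
From the linear strain diagram with ε_cu = 0.003: ε_t = 0.003 (d − c)/c = 0.003 × (17.2 − 2.286)/2.286 = 0.0196.
Since ε_t ≥ 0.005, the section is tension-controlled.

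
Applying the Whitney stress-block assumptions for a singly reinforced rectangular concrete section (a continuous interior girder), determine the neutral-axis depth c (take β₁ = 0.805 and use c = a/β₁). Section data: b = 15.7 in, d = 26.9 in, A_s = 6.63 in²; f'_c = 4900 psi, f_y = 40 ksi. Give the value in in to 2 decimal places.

c ≈ 5.04 in

T = A_s f_y = 6.63 × 40 = 265.2 kips.
a = T/(0.85 f'_c b) = 265.2/(0.85 × 4.9 × 15.7) = 4.0556 in.
With β₁ = 0.805, c = a/β₁ = 4.0556/0.805 = 5.04 in.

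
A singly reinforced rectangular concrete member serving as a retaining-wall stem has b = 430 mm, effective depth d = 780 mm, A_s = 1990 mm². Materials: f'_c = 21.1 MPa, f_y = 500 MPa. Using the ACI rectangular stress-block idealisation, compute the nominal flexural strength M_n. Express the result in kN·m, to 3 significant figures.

M_n ≈ 712 kN·m

T = A_s f_y = 1990 × 500 = 995000 N = 995 kN.
From C = T: a = T/(0.85 f'_c b) = 995000/(0.85 × 21.1 × 430) = 129.02 mm.
M_n = T(d − a/2) = 995 kN × (780 − 64.51) mm = 711.91 kN·m.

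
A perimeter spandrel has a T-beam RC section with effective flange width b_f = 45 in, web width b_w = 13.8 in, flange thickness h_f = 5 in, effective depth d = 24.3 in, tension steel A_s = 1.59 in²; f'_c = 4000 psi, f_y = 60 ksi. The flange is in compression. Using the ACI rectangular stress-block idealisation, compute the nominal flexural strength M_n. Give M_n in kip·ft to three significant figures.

Tension: T = A_s f_y = 1.59 × 60 = 95.4 kips.
Try a within the flange: a = T/(0.85 f'_c b_f) = 95.4/(0.85 × 4 × 45) = 0.624 in.
Since a = 0.624 ≤ h_f = 5 in, the stress block lies entirely in the flange; analyse as a rectangular beam of width b_f.
M_n = T(d − a/2) = 95.4 × (24.3 − 0.312) = 2288.5 kip·in.
M_n = 2288.5/12 = 190.71 kip·ft.

M_n ≈ 191 kip·ft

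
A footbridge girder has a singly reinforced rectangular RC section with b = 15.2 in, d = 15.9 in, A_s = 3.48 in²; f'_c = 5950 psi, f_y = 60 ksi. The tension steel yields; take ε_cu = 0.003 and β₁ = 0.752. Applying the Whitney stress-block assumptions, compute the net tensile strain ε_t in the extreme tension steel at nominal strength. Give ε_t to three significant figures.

a = A_s f_y/(0.85 f'_c b) = 2.716 in.
β₁ = 0.752, so c = a/β₁ = 2.716/0.752 = 3.612 in.
From the linear strain diagram with ε_cu = 0.003: ε_t = 0.003 (d − c)/c = 0.003 × (15.9 − 3.612)/3.612 = 0.0102.
Since ε_t ≥ 0.005, the section is tension-controlled.

ε_t ≈ 0.0102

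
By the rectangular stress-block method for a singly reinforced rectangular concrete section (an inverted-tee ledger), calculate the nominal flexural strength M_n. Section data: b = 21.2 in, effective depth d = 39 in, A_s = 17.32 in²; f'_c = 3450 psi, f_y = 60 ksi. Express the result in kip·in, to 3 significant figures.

M_n ≈ 31800 kip·in

T = A_s f_y = 17.32 × 60 = 1039.2 kips.
a = T/(0.85 f'_c b) = 1039.2/(0.85 × 3.45 × 21.2) = 16.716 in.
M_n = T(d − a/2) = 1039.2 × (39 − 8.358) = 31843.2 kip·in.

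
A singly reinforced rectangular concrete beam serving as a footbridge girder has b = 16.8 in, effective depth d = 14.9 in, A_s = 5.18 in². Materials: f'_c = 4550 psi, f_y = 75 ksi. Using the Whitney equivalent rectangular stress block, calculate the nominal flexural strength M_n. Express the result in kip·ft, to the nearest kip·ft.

T = A_s f_y = 5.18 × 75 = 388.5 kips.
a = T/(0.85 f'_c b) = 388.5/(0.85 × 4.55 × 16.8) = 5.979 in.
M_n = T(d − a/2) = 388.5 × (14.9 − 2.9895) = 4627.2 kip·in = 4627.2/12 = 385.60 kip·ft.

M_n ≈ 386 kip·ft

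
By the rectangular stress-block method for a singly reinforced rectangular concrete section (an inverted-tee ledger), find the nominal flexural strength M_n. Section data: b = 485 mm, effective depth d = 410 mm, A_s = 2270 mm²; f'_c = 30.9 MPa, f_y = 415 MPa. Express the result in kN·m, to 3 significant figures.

T = A_s f_y = 2270 × 415 = 942050 N = 942.05 kN.
From C = T: a = T/(0.85 f'_c b) = 942050/(0.85 × 30.9 × 485) = 73.95 mm.
M_n = T(d − a/2) = 942.05 kN × (410 − 36.975) mm = 351.41 kN·m.

M_n ≈ 351 kN·m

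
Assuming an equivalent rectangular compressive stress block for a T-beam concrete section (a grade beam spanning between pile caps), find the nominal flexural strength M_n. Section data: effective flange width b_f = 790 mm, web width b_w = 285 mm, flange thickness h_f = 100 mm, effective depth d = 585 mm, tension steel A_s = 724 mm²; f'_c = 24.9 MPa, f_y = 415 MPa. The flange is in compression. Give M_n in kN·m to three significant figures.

Tension: T = A_s f_y = 724 × 415 = 300460 N.
Try a within the flange: a = T/(0.85 f'_c b_f) = 300460/(0.85 × 24.9 × 790) = 17.97 mm.
Since a = 17.97 ≤ h_f = 100 mm, the stress block lies entirely in the flange; analyse as a rectangular beam of width b_f.
M_n = T(d − a/2) = 300460 × (585 − 8.985) = 173.07 × 10⁶ N·mm.
M_n = 173.07 kN·m.

M_n ≈ 173 kN·m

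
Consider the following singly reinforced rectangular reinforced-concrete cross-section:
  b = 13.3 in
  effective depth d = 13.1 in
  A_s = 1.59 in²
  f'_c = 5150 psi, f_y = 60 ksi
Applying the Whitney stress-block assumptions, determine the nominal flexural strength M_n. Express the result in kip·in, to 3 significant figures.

M_n ≈ 1170 kip·in

T = A_s f_y = 1.59 × 60 = 95.4 kips.
a = T/(0.85 f'_c b) = 95.4/(0.85 × 5.15 × 13.3) = 1.639 in.
M_n = T(d − a/2) = 95.4 × (13.1 − 0.8195) = 1171.6 kip·in.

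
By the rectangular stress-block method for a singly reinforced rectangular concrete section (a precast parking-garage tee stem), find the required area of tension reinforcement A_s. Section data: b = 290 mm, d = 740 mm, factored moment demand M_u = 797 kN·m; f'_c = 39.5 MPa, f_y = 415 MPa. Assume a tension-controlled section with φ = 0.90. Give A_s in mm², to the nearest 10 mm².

M_n = M_u/φ = 797/0.90 = 885.556 kN·m.
With M_n = 0.85 f'_c a b (d − a/2), solve the quadratic for a:
a = d − √(d² − 2M_n/(0.85 f'_c b)) = 740 − √(740² − 2 × 885.556×10⁶/(0.85 × 39.5 × 290)) = 135.27 mm.
A_s = 0.85 f'_c a b / f_y = 0.85 × 39.5 × 135.27 × 290 / 415 = 3173.7 mm².

A_s ≈ 3170 mm²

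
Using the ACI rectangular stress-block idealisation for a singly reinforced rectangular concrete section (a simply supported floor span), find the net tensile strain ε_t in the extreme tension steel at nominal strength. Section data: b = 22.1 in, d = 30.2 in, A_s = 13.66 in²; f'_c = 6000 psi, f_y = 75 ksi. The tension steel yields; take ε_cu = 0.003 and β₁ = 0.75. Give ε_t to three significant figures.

ε_t ≈ 0.00448

a = A_s f_y/(0.85 f'_c b) = 9.090 in.
β₁ = 0.75, so c = a/β₁ = 9.090/0.75 = 12.120 in.
From the linear strain diagram with ε_cu = 0.003: ε_t = 0.003 (d − c)/c = 0.003 × (30.2 − 12.120)/12.120 = 0.00448.
ε_t is between 0.004 and 0.005 — transition zone.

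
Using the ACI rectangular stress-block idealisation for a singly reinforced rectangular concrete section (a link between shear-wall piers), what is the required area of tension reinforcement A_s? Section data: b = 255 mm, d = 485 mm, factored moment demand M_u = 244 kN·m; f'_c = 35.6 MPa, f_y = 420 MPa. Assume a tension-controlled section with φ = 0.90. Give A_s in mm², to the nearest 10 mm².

A_s ≈ 1450 mm²

M_n = M_u/φ = 244/0.90 = 271.111 kN·m.
With M_n = 0.85 f'_c a b (d − a/2), solve the quadratic for a:
a = d − √(d² − 2M_n/(0.85 f'_c b)) = 485 − √(485² − 2 × 271.111×10⁶/(0.85 × 35.6 × 255)) = 78.85 mm.
A_s = 0.85 f'_c a b / f_y = 0.85 × 35.6 × 78.85 × 255 / 420 = 1448.6 mm².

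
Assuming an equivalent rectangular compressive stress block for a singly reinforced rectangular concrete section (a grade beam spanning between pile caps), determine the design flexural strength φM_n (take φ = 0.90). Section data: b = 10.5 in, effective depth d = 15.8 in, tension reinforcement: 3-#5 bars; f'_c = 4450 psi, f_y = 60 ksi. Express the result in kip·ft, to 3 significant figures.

A_s = 3 × 0.31 = 0.93 in².
T = A_s f_y = 0.93 × 60 = 55.8 kips.
a = T/(0.85 f'_c b) = 55.8/(0.85 × 4.45 × 10.5) = 1.405 in.
M_n = T(d − a/2) = 55.8 × (15.8 − 0.7025) = 842.4 kip·in = 842.4/12 = 70.20 kip·ft.
φM_n = 0.90 × 70.20 = 63.18 kip·ft.

φM_n ≈ 63.2 kip·ft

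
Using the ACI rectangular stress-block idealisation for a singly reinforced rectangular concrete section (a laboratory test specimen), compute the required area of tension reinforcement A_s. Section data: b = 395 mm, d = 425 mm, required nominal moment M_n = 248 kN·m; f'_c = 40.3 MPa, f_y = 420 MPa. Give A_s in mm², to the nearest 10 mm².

With M_n = 0.85 f'_c a b (d − a/2), solve the quadratic for a:
a = d − √(d² − 2M_n/(0.85 f'_c b)) = 425 − √(425² − 2 × 248×10⁶/(0.85 × 40.3 × 395)) = 45.57 mm.
A_s = 0.85 f'_c a b / f_y = 0.85 × 40.3 × 45.57 × 395 / 420 = 1468.1 mm².

A_s ≈ 1470 mm²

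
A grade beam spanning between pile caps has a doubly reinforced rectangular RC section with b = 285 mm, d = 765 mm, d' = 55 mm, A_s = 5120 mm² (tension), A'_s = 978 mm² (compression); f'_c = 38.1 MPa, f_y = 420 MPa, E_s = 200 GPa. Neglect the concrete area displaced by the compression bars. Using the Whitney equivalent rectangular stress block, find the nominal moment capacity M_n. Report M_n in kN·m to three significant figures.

M_n ≈ 1460 kN·m

Assume both tension and compression steel yield.
Net tension couple steel: A_s − A'_s = 4142 mm².
a = (A_s − A'_s) f_y / (0.85 f'_c b) = 1739640/(0.85 × 38.1 × 285) = 188.48 mm.
c = a/β₁ = 188.48/0.778 = 242.26 mm; ε'_s = 0.003(c − d')/c = 0.0023 ≥ f_y/E_s = 0.0021, so compression steel does yield.
M_n = (A_s − A'_s) f_y (d − a/2) + A'_s f_y (d − d') = [1739640 × (765 − 94.24) + 410760 × (765 − 55)] × 10⁻⁶ = 1166.88 + 291.64 = 1458.52 kN·m.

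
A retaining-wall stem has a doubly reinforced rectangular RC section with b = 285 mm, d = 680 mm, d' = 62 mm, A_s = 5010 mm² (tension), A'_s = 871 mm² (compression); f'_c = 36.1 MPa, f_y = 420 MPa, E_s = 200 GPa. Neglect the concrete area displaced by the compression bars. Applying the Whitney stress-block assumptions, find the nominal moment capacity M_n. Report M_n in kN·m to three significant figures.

Assume both tension and compression steel yield.
Net tension couple steel: A_s − A'_s = 4139 mm².
a = (A_s − A'_s) f_y / (0.85 f'_c b) = 1738380/(0.85 × 36.1 × 285) = 198.78 mm.
c = a/β₁ = 198.78/0.792 = 250.98 mm; ε'_s = 0.003(c − d')/c = 0.0023 ≥ f_y/E_s = 0.0021, so compression steel does yield.
M_n = (A_s − A'_s) f_y (d − a/2) + A'_s f_y (d − d') = [1738380 × (680 − 99.39) + 365820 × (680 − 62)] × 10⁻⁶ = 1009.32 + 226.08 = 1235.40 kN·m.

M_n ≈ 1240 kN·m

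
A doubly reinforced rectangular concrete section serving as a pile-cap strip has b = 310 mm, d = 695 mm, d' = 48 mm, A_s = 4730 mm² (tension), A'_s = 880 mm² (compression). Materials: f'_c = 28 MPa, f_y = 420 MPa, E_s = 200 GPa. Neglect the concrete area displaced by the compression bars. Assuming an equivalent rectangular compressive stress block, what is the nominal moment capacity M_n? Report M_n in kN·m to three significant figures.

M_n ≈ 1190 kN·m

Assume both tension and compression steel yield.
Net tension couple steel: A_s − A'_s = 3850 mm².
a = (A_s − A'_s) f_y / (0.85 f'_c b) = 1617000/(0.85 × 28 × 310) = 219.17 mm.
c = a/β₁ = 219.17/0.85 = 257.85 mm; ε'_s = 0.003(c − d')/c = 0.0024 ≥ f_y/E_s = 0.0021, so compression steel does yield.
M_n = (A_s − A'_s) f_y (d − a/2) + A'_s f_y (d − d') = [1617000 × (695 − 109.585) + 369600 × (695 − 48)] × 10⁻⁶ = 946.62 + 239.13 = 1185.75 kN·m.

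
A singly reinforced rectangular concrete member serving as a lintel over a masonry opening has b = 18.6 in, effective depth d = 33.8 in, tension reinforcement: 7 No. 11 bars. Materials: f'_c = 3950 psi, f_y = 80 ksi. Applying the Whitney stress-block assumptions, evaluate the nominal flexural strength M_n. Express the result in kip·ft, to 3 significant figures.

A_s = 7 × 1.56 = 10.92 in².
T = A_s f_y = 10.92 × 80 = 873.6 kips.
a = T/(0.85 f'_c b) = 873.6/(0.85 × 3.95 × 18.6) = 13.989 in.
M_n = T(d − a/2) = 873.6 × (33.8 − 6.9945) = 23417.3 kip·in = 23417.3/12 = 1951.44 kip·ft.

M_n ≈ 1950 kip·ft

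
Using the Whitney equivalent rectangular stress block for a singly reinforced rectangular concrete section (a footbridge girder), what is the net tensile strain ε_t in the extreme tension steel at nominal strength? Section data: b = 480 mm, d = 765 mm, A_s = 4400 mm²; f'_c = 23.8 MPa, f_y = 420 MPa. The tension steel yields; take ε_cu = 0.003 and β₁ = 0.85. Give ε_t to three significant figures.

ε_t ≈ 0.00725

a = A_s f_y/(0.85 f'_c b) = 190.31 mm.
β₁ = 0.85, so c = a/β₁ = 190.31/0.85 = 223.89 mm.
From the linear strain diagram with ε_cu = 0.003: ε_t = 0.003 (d − c)/c = 0.003 × (765 − 223.89)/223.89 = 0.00725.
Since ε_t ≥ 0.005, the section is tension-controlled.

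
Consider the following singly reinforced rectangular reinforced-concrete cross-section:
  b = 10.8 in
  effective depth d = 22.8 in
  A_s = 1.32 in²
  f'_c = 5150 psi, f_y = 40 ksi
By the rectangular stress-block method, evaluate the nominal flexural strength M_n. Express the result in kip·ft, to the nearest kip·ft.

T = A_s f_y = 1.32 × 40 = 52.8 kips.
a = T/(0.85 f'_c b) = 52.8/(0.85 × 5.15 × 10.8) = 1.117 in.
M_n = T(d − a/2) = 52.8 × (22.8 − 0.5585) = 1174.4 kip·in = 1174.4/12 = 97.87 kip·ft.

M_n ≈ 98 kip·ft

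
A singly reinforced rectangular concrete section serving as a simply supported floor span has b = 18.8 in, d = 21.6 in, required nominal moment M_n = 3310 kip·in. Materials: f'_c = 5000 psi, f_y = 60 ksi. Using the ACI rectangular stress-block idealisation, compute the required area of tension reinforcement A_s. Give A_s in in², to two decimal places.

From M_n = 0.85 f'_c a b (d − a/2):
a = d − √(d² − 2M_n/(0.85 f'_c b)) = 21.6 − √(21.6² − 2 × 3310/(0.85 × 5 × 18.8)) = 2.012 in.
A_s = 0.85 f'_c a b / f_y = 0.85 × 5 × 2.012 × 18.8 / 60 = 2.679 in².

A_s ≈ 2.68 in²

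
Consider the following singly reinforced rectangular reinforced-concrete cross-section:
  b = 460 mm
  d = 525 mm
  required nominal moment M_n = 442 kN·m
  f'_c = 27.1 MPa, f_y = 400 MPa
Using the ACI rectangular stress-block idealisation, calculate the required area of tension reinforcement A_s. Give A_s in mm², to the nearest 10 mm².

A_s ≈ 2290 mm²

With M_n = 0.85 f'_c a b (d − a/2), solve the quadratic for a:
a = d − √(d² − 2M_n/(0.85 f'_c b)) = 525 − √(525² − 2 × 442×10⁶/(0.85 × 27.1 × 460)) = 86.60 mm.
A_s = 0.85 f'_c a b / f_y = 0.85 × 27.1 × 86.60 × 460 / 400 = 2294.1 mm².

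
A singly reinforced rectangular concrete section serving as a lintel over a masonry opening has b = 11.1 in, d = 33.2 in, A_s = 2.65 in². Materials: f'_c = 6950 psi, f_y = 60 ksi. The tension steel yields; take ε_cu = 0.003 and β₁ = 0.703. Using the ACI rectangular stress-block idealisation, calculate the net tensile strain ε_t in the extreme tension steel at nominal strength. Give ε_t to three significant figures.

ε_t ≈ 0.0259

a = A_s f_y/(0.85 f'_c b) = 2.425 in.
β₁ = 0.703, so c = a/β₁ = 2.425/0.703 = 3.450 in.
From the linear strain diagram with ε_cu = 0.003: ε_t = 0.003 (d − c)/c = 0.003 × (33.2 − 3.450)/3.450 = 0.0259.
Since ε_t ≥ 0.005, the section is tension-controlled.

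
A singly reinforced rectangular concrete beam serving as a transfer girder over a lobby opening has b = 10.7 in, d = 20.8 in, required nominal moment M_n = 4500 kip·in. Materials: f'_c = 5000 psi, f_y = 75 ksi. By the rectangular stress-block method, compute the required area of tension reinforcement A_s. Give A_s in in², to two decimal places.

A_s ≈ 3.32 in²

From M_n = 0.85 f'_c a b (d − a/2):
a = d − √(d² − 2M_n/(0.85 f'_c b)) = 20.8 − √(20.8² − 2 × 4500/(0.85 × 5 × 10.7)) = 5.479 in.
A_s = 0.85 f'_c a b / f_y = 0.85 × 5 × 5.479 × 10.7 / 75 = 3.322 in².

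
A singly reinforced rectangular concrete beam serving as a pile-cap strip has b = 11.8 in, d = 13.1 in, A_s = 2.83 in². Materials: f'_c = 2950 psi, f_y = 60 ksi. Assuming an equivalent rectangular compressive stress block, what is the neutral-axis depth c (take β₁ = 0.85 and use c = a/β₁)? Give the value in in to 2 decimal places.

c ≈ 6.75 in

T = A_s f_y = 2.83 × 60 = 169.8 kips.
a = T/(0.85 f'_c b) = 169.8/(0.85 × 2.95 × 11.8) = 5.7387 in.
With β₁ = 0.85, c = a/β₁ = 5.7387/0.85 = 6.75 in.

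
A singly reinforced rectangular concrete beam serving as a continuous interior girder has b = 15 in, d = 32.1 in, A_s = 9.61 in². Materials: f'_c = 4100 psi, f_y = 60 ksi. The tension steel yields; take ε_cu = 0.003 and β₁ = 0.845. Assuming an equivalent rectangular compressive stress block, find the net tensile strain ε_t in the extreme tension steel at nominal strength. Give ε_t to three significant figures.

a = A_s f_y/(0.85 f'_c b) = 11.030 in.
β₁ = 0.845, so c = a/β₁ = 11.030/0.845 = 13.053 in.
From the linear strain diagram with ε_cu = 0.003: ε_t = 0.003 (d − c)/c = 0.003 × (32.1 − 13.053)/13.053 = 0.00438.
ε_t is between 0.004 and 0.005 — transition zone.

ε_t ≈ 0.00438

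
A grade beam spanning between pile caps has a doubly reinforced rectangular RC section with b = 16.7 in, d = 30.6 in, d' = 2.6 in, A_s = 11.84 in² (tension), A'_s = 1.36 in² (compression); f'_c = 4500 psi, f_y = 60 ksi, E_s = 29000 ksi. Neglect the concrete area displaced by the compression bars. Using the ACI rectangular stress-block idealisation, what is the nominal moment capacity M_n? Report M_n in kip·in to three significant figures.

Assume both steels yield.
a = (A_s − A'_s) f_y/(0.85 f'_c b) = (11.84 − 1.36) × 60/(0.85 × 4.5 × 16.7) = 9.844 in.
c = a/β₁ = 9.844/0.825 = 11.932 in; ε'_s = 0.003(c − d')/c = 0.0023 ≥ ε_y = 0.0021, so the compression steel yields.
M_n = (A_s − A'_s) f_y (d − a/2) + A'_s f_y (d − d') = 628.8 × (30.6 − 4.922) + 81.6 × (30.6 − 2.6) = 16146.3 + 2284.8 = 18431.1 kip·in.

M_n ≈ 18400 kip·in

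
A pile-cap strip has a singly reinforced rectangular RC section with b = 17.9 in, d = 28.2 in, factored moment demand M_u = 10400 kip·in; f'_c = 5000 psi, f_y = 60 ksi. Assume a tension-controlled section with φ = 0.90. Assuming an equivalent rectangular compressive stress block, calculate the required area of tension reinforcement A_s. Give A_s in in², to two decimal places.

M_n = M_u/φ = 10400/0.90 = 11555.6 kip·in.
From M_n = 0.85 f'_c a b (d − a/2):
a = d − √(d² − 2M_n/(0.85 f'_c b)) = 28.2 − √(28.2² − 2 × 11555.6/(0.85 × 5 × 17.9)) = 6.031 in.
A_s = 0.85 f'_c a b / f_y = 0.85 × 5 × 6.031 × 17.9 / 60 = 7.647 in².

A_s ≈ 7.65 in²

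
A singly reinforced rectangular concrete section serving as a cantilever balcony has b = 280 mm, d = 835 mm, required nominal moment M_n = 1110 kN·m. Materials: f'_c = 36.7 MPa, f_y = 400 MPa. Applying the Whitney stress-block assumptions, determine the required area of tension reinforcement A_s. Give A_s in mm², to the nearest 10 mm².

A_s ≈ 3700 mm²

With M_n = 0.85 f'_c a b (d − a/2), solve the quadratic for a:
a = d − √(d² − 2M_n/(0.85 f'_c b)) = 835 − √(835² − 2 × 1110×10⁶/(0.85 × 36.7 × 280)) = 169.37 mm.
A_s = 0.85 f'_c a b / f_y = 0.85 × 36.7 × 169.37 × 280 / 400 = 3698.4 mm².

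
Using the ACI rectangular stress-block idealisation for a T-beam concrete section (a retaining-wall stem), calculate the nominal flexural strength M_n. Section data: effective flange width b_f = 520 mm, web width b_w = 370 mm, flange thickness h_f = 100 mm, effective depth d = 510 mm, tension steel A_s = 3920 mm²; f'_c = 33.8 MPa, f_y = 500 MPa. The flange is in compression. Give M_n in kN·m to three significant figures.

M_n ≈ 868 kN·m

Tension: T = A_s f_y = 3920 × 500 = 1960000 N.
Try a within the flange: a = T/(0.85 f'_c b_f) = 1960000/(0.85 × 33.8 × 520) = 131.19 mm.
a = 131.19 > h_f = 100 mm: the block extends into the web. Split into flange-overhang and web parts.
C_f = 0.85 f'_c (b_f − b_w) h_f = 0.85 × 33.8 × (520 − 370) × 100 = 430950 N.
Remaining web compression depth: a_w = (T − C_f)/(0.85 f'_c b_w) = (1960000 − 430950)/(0.85 × 33.8 × 370) = 143.84 mm.
M_n = C_f(d − h_f/2) + (T − C_f)(d − a_w/2) = 430950 × (510 − 50) + 1529050 × (510 − 71.92) = 198.24 + 669.85 = 868.09 × 10⁶ N·mm.
M_n = 868.09 kN·m.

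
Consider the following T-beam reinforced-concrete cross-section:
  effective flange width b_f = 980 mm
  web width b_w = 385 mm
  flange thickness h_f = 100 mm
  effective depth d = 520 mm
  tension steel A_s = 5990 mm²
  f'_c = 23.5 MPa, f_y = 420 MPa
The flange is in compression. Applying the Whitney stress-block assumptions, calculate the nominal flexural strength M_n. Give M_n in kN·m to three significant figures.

M_n ≈ 1130 kN·m

Tension: T = A_s f_y = 5990 × 420 = 2515800 N.
Try a within the flange: a = T/(0.85 f'_c b_f) = 2515800/(0.85 × 23.5 × 980) = 128.52 mm.
a = 128.52 > h_f = 100 mm: the block extends into the web. Split into flange-overhang and web parts.
C_f = 0.85 f'_c (b_f − b_w) h_f = 0.85 × 23.5 × (980 − 385) × 100 = 1188513 N.
Remaining web compression depth: a_w = (T − C_f)/(0.85 f'_c b_w) = (2515800 − 1188513)/(0.85 × 23.5 × 385) = 172.59 mm.
M_n = C_f(d − h_f/2) + (T − C_f)(d − a_w/2) = 1188513 × (520 − 50) + 1327287 × (520 − 86.295) = 558.60 + 575.65 = 1134.25 × 10⁶ N·mm.
M_n = 1134.25 kN·m.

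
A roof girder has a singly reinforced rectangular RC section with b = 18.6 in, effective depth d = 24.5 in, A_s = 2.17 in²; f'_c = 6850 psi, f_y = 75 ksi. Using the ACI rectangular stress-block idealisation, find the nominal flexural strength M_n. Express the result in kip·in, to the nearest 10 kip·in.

T = A_s f_y = 2.17 × 75 = 162.75 kips.
a = T/(0.85 f'_c b) = 162.75/(0.85 × 6.85 × 18.6) = 1.503 in.
M_n = T(d − a/2) = 162.75 × (24.5 − 0.7515) = 3865.1 kip·in.

M_n ≈ 3870 kip·in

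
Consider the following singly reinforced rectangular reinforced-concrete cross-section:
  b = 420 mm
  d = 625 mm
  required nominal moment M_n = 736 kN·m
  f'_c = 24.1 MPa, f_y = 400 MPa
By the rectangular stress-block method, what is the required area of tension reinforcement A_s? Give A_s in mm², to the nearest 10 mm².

A_s ≈ 3370 mm²

With M_n = 0.85 f'_c a b (d − a/2), solve the quadratic for a:
a = d − √(d² − 2M_n/(0.85 f'_c b)) = 625 − √(625² − 2 × 736×10⁶/(0.85 × 24.1 × 420)) = 156.45 mm.
A_s = 0.85 f'_c a b / f_y = 0.85 × 24.1 × 156.45 × 420 / 400 = 3365.1 mm².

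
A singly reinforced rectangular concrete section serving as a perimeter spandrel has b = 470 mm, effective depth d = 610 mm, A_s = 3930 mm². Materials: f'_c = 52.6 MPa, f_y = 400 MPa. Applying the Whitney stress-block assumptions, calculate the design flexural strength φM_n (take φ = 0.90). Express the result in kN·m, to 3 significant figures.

T = A_s f_y = 3930 × 400 = 1572000 N = 1572 kN.
From C = T: a = T/(0.85 f'_c b) = 1572000/(0.85 × 52.6 × 470) = 74.81 mm.
M_n = T(d − a/2) = 1572 kN × (610 − 37.405) mm = 900.12 kN·m.
φM_n = 0.90 × 900.12 = 810.11 kN·m.

φM_n ≈ 810 kN·m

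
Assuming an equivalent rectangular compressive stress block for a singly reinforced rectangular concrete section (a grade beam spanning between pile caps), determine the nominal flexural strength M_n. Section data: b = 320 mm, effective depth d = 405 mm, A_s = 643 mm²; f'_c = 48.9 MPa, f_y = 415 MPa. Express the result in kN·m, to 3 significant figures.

T = A_s f_y = 643 × 415 = 266845 N = 266.845 kN.
From C = T: a = T/(0.85 f'_c b) = 266845/(0.85 × 48.9 × 320) = 20.06 mm.
M_n = T(d − a/2) = 266.845 kN × (405 − 10.03) mm = 105.40 kN·m.

M_n ≈ 105 kN·m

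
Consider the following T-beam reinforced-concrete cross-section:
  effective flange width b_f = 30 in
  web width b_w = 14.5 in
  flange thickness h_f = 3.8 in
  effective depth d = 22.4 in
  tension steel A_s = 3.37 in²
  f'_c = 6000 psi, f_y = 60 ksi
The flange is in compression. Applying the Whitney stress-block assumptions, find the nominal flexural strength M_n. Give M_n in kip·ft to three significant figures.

M_n ≈ 366 kip·ft

Tension: T = A_s f_y = 3.37 × 60 = 202.2 kips.
Try a within the flange: a = T/(0.85 f'_c b_f) = 202.2/(0.85 × 6 × 30) = 1.322 in.
Since a = 1.322 ≤ h_f = 3.8 in, the stress block lies entirely in the flange; analyse as a rectangular beam of width b_f.
M_n = T(d − a/2) = 202.2 × (22.4 − 0.661) = 4395.6 kip·in.
M_n = 4395.6/12 = 366.30 kip·ft.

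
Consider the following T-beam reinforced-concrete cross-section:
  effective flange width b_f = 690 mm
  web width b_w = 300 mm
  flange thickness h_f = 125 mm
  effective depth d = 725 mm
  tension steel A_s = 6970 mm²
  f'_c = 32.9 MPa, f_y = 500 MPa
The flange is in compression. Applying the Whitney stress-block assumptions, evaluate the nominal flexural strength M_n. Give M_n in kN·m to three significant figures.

Tension: T = A_s f_y = 6970 × 500 = 3485000 N.
Try a within the flange: a = T/(0.85 f'_c b_f) = 3485000/(0.85 × 32.9 × 690) = 180.61 mm.
a = 180.61 > h_f = 125 mm: the block extends into the web. Split into flange-overhang and web parts.
C_f = 0.85 f'_c (b_f − b_w) h_f = 0.85 × 32.9 × (690 − 300) × 125 = 1363294 N.
Remaining web compression depth: a_w = (T − C_f)/(0.85 f'_c b_w) = (3485000 − 1363294)/(0.85 × 32.9 × 300) = 252.90 mm.
M_n = C_f(d − h_f/2) + (T − C_f)(d − a_w/2) = 1363294 × (725 − 62.5) + 2121706 × (725 − 126.45) = 903.18 + 1269.95 = 2173.13 × 10⁶ N·mm.
M_n = 2173.13 kN·m.

M_n ≈ 2170 kN·m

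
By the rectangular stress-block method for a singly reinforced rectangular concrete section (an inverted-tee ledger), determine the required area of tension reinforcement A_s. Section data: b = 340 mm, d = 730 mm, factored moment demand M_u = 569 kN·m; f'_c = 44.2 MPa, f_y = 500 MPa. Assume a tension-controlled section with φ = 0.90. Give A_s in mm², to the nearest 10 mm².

A_s ≈ 1820 mm²

M_n = M_u/φ = 569/0.90 = 632.222 kN·m.
With M_n = 0.85 f'_c a b (d − a/2), solve the quadratic for a:
a = d − √(d² − 2M_n/(0.85 f'_c b)) = 730 − √(730² − 2 × 632.222×10⁶/(0.85 × 44.2 × 340)) = 71.28 mm.
A_s = 0.85 f'_c a b / f_y = 0.85 × 44.2 × 71.28 × 340 / 500 = 1821.0 mm².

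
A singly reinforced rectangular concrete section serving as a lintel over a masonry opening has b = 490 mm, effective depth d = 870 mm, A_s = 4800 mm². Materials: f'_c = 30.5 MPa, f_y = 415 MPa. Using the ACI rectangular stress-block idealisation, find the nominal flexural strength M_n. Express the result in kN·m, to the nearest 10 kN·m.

T = A_s f_y = 4800 × 415 = 1992000 N = 1992 kN.
From C = T: a = T/(0.85 f'_c b) = 1992000/(0.85 × 30.5 × 490) = 156.81 mm.
M_n = T(d − a/2) = 1992 kN × (870 − 78.405) mm = 1576.86 kN·m.

M_n ≈ 1580 kN·m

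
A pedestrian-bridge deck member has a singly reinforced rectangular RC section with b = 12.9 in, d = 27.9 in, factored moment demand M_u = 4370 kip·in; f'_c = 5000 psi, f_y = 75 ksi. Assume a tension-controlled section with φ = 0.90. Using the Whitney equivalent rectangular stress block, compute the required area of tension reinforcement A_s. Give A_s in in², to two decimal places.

M_n = M_u/φ = 4370/0.90 = 4855.56 kip·in.
From M_n = 0.85 f'_c a b (d − a/2):
a = d − √(d² − 2M_n/(0.85 f'_c b)) = 27.9 − √(27.9² − 2 × 4855.56/(0.85 × 5 × 12.9)) = 3.379 in.
A_s = 0.85 f'_c a b / f_y = 0.85 × 5 × 3.379 × 12.9 / 75 = 2.470 in².

A_s ≈ 2.47 in²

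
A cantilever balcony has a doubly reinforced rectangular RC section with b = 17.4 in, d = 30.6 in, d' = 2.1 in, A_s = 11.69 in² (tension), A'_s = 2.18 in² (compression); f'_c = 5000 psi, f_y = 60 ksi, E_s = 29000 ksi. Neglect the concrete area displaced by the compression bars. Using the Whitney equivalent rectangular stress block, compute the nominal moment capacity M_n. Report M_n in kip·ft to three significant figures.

Assume both steels yield.
a = (A_s − A'_s) f_y/(0.85 f'_c b) = (11.69 − 2.18) × 60/(0.85 × 5 × 17.4) = 7.716 in.
c = a/β₁ = 7.716/0.8 = 9.645 in; ε'_s = 0.003(c − d')/c = 0.0023 ≥ ε_y = 0.0021, so the compression steel yields.
M_n = (A_s − A'_s) f_y (d − a/2) + A'_s f_y (d − d') = 570.6 × (30.6 − 3.858) + 130.8 × (30.6 − 2.1) = 15259.0 + 3727.8 = 18986.8 kip·in = 18986.8/12 = 1582.23 kip·ft.

M_n ≈ 1580 kip·ft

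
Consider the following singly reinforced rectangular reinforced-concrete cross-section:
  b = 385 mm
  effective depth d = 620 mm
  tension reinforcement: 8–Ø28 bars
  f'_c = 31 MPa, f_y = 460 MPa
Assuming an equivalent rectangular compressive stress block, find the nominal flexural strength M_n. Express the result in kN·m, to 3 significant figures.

M_n ≈ 1150 kN·m

A_s = 8 × 616 = 4928 mm².
T = A_s f_y = 4928 × 460 = 2266880 N = 2266.88 kN.
From C = T: a = T/(0.85 f'_c b) = 2266880/(0.85 × 31 × 385) = 223.45 mm.
M_n = T(d − a/2) = 2266.88 kN × (620 − 111.725) mm = 1152.20 kN·m.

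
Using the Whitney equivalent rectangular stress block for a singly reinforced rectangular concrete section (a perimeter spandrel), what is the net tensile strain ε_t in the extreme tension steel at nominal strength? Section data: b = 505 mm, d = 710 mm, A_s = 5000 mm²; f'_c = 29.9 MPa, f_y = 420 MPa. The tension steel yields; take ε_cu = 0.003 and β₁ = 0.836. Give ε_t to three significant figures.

ε_t ≈ 0.00788

a = A_s f_y/(0.85 f'_c b) = 163.62 mm.
β₁ = 0.836, so c = a/β₁ = 163.62/0.836 = 195.72 mm.
From the linear strain diagram with ε_cu = 0.003: ε_t = 0.003 (d − c)/c = 0.003 × (710 − 195.72)/195.72 = 0.00788.
Since ε_t ≥ 0.005, the section is tension-controlled.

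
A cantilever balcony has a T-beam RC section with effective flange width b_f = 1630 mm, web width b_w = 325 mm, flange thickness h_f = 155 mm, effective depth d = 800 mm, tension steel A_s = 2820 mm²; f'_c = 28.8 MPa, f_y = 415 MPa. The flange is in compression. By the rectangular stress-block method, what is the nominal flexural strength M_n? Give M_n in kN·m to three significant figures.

Tension: T = A_s f_y = 2820 × 415 = 1170300 N.
Try a within the flange: a = T/(0.85 f'_c b_f) = 1170300/(0.85 × 28.8 × 1630) = 29.33 mm.
Since a = 29.33 ≤ h_f = 155 mm, the stress block lies entirely in the flange; analyse as a rectangular beam of width b_f.
M_n = T(d − a/2) = 1170300 × (800 − 14.665) = 919.08 × 10⁶ N·mm.
M_n = 919.08 kN·m.

M_n ≈ 919 kN·m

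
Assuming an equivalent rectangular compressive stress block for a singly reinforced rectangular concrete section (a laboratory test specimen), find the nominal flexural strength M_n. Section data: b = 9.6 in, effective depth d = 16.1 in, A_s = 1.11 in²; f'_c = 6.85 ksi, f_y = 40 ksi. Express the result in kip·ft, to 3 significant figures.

T = A_s f_y = 1.11 × 40 = 44.4 kips.
a = T/(0.85 f'_c b) = 44.4/(0.85 × 6.85 × 9.6) = 0.794 in.
M_n = T(d − a/2) = 44.4 × (16.1 − 0.397) = 697.2 kip·in = 697.2/12 = 58.10 kip·ft.

M_n ≈ 58.1 kip·ft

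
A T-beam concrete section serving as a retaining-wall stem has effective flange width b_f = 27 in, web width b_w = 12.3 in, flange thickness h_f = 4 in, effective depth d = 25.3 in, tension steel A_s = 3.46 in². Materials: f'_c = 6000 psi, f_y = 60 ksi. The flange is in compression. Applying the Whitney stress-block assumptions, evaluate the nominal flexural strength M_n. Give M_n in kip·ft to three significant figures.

M_n ≈ 425 kip·ft

Tension: T = A_s f_y = 3.46 × 60 = 207.6 kips.
Try a within the flange: a = T/(0.85 f'_c b_f) = 207.6/(0.85 × 6 × 27) = 1.508 in.
Since a = 1.508 ≤ h_f = 4 in, the stress block lies entirely in the flange; analyse as a rectangular beam of width b_f.
M_n = T(d − a/2) = 207.6 × (25.3 − 0.754) = 5095.7 kip·in.
M_n = 5095.7/12 = 424.64 kip·ft.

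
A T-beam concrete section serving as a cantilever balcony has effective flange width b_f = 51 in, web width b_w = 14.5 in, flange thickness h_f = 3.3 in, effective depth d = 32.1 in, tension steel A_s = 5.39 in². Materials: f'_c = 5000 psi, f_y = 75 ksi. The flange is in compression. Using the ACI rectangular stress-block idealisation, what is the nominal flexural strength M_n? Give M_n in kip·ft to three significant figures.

M_n ≈ 1050 kip·ft

Tension: T = A_s f_y = 5.39 × 75 = 404.25 kips.
Try a within the flange: a = T/(0.85 f'_c b_f) = 404.25/(0.85 × 5 × 51) = 1.865 in.
Since a = 1.865 ≤ h_f = 3.3 in, the stress block lies entirely in the flange; analyse as a rectangular beam of width b_f.
M_n = T(d − a/2) = 404.25 × (32.1 − 0.9325) = 12599.5 kip·in.
M_n = 12599.5/12 = 1049.96 kip·ft.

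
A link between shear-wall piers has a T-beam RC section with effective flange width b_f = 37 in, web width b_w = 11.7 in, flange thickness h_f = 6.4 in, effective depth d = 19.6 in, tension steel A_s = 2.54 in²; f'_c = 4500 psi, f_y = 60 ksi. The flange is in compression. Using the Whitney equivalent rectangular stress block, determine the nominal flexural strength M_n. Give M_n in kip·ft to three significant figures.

Tension: T = A_s f_y = 2.54 × 60 = 152.4 kips.
Try a within the flange: a = T/(0.85 f'_c b_f) = 152.4/(0.85 × 4.5 × 37) = 1.077 in.
Since a = 1.077 ≤ h_f = 6.4 in, the stress block lies entirely in the flange; analyse as a rectangular beam of width b_f.
M_n = T(d − a/2) = 152.4 × (19.6 − 0.5385) = 2905.0 kip·in.
M_n = 2905.0/12 = 242.08 kip·ft.

M_n ≈ 242 kip·ft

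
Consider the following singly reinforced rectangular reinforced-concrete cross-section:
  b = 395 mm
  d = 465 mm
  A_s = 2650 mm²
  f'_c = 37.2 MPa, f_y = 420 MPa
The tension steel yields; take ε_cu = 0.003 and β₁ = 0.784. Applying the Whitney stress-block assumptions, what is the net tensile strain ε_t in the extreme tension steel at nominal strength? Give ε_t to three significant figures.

ε_t ≈ 0.00927

a = A_s f_y/(0.85 f'_c b) = 89.11 mm.
β₁ = 0.784, so c = a/β₁ = 89.11/0.784 = 113.66 mm.
From the linear strain diagram with ε_cu = 0.003: ε_t = 0.003 (d − c)/c = 0.003 × (465 − 113.66)/113.66 = 0.00927.
Since ε_t ≥ 0.005, the section is tension-controlled.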